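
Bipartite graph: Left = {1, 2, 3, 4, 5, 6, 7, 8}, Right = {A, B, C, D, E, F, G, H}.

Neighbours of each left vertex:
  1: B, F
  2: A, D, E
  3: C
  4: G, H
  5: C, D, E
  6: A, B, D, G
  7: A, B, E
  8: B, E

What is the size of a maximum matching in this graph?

One maximum matching: 1→F, 2→A, 3→C, 4→H, 5→D, 6→G, 7→E, 8→B.
All 8 left vertices are matched, so no larger matching exists.

8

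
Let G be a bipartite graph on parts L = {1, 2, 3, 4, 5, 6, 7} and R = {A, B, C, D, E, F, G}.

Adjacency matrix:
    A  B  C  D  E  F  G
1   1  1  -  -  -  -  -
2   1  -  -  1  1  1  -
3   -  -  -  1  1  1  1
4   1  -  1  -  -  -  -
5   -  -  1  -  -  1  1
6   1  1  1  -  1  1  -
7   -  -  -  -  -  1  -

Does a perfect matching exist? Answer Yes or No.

One maximum matching: 1→B, 2→D, 3→G, 4→A, 5→C, 6→E, 7→F.
All 7 left vertices are covered.

Yes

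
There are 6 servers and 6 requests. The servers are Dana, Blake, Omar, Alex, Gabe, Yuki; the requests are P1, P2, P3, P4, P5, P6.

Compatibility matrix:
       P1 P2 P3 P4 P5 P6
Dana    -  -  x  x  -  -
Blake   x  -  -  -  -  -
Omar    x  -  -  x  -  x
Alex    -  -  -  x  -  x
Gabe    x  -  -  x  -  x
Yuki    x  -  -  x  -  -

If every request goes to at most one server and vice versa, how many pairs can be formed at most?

4

For example, pair Dana–P3, Blake–P1, Omar–P4, Alex–P6.
The set {Blake, Omar, Alex, Gabe, Yuki} has only 3 neighbours ({P1, P4, P6}), so by Hall's theorem at most 4 of the 6 servers can be matched.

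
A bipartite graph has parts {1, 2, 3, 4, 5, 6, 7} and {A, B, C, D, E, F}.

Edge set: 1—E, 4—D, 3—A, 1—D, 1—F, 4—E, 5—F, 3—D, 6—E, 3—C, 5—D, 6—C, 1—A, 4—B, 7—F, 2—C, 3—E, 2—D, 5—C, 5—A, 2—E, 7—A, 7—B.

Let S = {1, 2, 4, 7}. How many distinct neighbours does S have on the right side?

The union of neighbours of {1, 2, 4, 7} is {A, B, C, D, E, F}, which has 6 elements.
Since |N(S)| = 6 ≥ |S| = 4, Hall's condition holds for this subset.

6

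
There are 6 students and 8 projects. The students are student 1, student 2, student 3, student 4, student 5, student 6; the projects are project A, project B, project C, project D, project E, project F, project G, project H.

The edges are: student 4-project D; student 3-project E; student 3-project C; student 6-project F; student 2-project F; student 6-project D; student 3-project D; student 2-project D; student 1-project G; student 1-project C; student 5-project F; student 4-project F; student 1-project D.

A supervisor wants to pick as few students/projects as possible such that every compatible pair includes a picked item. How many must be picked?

4

{student 1, student 3, project D, project F} is a vertex cover of size 4: every edge has an endpoint in this set.
No smaller cover exists because student 1–project C, student 2–project D, student 3–project E, student 4–project F is a matching of size 4, and a cover must include an endpoint of each of these disjoint edges (König's theorem).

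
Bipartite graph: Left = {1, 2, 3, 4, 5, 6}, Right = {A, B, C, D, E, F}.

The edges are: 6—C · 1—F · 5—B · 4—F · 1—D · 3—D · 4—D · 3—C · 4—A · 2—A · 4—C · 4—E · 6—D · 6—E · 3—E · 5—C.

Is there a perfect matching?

Yes

For example, pair 1-D, 2-A, 3-C, 4-F, 5-B, 6-E.
Every left vertex is matched, so this is a perfect matching.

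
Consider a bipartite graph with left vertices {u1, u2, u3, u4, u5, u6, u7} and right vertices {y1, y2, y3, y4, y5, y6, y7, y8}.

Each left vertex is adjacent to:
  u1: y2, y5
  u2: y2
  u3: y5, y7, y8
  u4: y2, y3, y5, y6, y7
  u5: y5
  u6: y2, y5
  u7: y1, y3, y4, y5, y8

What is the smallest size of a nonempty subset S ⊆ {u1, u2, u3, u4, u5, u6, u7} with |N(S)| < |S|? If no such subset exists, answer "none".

3

Take S = {u1, u2, u5}. Its neighbourhood is {y2, y5}, so |N(S)| = 2 < |S| = 3.
Every subset of size less than 3 has at least as many neighbours as members, so 3 is the minimum.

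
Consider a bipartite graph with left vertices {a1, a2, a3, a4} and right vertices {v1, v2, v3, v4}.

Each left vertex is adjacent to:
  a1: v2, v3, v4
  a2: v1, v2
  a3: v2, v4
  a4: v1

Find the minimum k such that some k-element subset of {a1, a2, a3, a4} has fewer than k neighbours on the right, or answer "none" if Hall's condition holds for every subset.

none

A matching saturating every left vertex exists, for instance a1→v3, a2→v2, a3→v4, a4→v1.
By Hall's marriage theorem, this means |N(S)| ≥ |S| for every subset S, so no violating subset exists.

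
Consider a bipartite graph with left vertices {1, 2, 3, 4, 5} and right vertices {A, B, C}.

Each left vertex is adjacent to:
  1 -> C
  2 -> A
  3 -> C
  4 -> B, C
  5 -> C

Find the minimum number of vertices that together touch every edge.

A maximum matching has 3 edges (e.g. 1–C, 2–A, 4–B).
By König's theorem the minimum vertex cover has the same size. One such cover is {2, 4, C}.

3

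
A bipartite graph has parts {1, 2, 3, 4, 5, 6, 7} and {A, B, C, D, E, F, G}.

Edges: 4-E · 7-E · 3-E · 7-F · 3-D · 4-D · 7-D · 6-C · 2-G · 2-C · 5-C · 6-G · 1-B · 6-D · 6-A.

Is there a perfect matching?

For example, pair 1→B, 2→G, 3→D, 4→E, 5→C, 6→A, 7→F.
Every left vertex is matched, so this is a perfect matching.

Yes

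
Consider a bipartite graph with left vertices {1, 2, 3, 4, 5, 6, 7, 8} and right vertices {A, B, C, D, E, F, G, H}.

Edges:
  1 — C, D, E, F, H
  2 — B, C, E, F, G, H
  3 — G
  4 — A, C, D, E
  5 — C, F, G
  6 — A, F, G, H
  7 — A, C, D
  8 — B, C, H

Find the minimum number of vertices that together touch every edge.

8

A maximum matching has 8 edges (e.g. 1–H, 2–E, 3–G, 4–A, 5–C, 6–F, 7–D, 8–B).
By König's theorem the minimum vertex cover has the same size. One such cover is {1, 2, 3, 4, 5, 6, 7, 8}.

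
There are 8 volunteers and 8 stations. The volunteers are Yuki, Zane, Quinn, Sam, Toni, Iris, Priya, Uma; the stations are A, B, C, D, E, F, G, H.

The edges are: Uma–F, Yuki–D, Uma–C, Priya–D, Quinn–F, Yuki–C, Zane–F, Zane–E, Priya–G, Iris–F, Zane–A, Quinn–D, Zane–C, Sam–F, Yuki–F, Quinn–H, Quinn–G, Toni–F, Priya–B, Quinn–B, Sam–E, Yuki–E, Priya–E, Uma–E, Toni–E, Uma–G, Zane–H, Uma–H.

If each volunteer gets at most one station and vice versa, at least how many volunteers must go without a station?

1

For example, pair Yuki→C, Zane→A, Quinn→H, Sam→F, Toni→E, Priya→B, Uma→G.
The set {Sam, Toni, Iris} has only 2 neighbours ({E, F}), so by Hall's theorem at most 7 of the 8 volunteers can be matched.
That matches 7 of the 8, leaving 1 unmatched; no matching can do better.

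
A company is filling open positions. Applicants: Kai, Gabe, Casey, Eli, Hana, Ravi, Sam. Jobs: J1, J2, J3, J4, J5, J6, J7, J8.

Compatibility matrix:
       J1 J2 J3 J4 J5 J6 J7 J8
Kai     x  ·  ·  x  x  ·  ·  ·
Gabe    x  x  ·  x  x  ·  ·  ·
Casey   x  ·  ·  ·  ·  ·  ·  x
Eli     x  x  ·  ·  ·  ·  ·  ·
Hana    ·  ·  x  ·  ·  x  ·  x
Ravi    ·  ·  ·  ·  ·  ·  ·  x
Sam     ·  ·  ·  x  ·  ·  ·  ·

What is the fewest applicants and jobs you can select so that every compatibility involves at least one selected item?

6

A maximum matching has 6 edges (e.g. Kai–J5, Gabe–J4, Casey–J1, Eli–J2, Hana–J3, Ravi–J8).
By König's theorem the minimum vertex cover has the same size. One such cover is {Hana, J1, J2, J4, J5, J8}.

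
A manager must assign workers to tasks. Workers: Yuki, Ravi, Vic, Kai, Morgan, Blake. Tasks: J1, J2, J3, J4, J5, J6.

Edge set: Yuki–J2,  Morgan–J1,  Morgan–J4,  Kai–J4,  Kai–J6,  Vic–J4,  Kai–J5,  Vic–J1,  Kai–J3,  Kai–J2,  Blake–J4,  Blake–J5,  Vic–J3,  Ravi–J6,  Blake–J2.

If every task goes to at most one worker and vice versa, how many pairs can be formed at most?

6

A valid assignment of size 6: Yuki–J2, Ravi–J6, Vic–J1, Kai–J3, Morgan–J4, Blake–J5.
This saturates every worker, so 6 is the maximum.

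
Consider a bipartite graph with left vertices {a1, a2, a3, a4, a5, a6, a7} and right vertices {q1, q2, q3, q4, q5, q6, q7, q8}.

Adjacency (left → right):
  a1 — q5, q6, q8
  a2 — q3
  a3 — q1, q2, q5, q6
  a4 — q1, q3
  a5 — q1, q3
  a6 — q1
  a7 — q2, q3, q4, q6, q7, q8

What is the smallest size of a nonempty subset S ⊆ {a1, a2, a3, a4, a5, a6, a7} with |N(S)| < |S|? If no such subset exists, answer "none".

3

Take S = {a2, a4, a5}. Its neighbourhood is {q1, q3}, so |N(S)| = 2 < |S| = 3.
Every subset of size less than 3 has at least as many neighbours as members, so 3 is the minimum.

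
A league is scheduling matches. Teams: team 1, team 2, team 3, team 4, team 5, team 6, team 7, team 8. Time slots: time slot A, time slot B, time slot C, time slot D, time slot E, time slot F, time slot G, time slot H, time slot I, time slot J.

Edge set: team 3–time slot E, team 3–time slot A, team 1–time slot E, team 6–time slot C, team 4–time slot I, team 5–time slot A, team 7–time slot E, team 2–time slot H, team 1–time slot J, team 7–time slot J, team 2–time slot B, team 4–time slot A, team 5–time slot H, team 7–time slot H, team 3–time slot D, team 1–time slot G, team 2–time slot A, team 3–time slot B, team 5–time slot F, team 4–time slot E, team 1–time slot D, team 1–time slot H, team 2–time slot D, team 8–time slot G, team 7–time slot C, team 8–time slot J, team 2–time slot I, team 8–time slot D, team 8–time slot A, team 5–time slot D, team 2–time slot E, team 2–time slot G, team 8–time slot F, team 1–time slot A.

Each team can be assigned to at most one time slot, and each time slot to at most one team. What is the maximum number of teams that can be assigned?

A valid assignment of size 8: team 1–time slot E, team 2–time slot G, team 3–time slot D, team 4–time slot I, team 5–time slot F, team 6–time slot C, team 7–time slot H, team 8–time slot J.
This saturates every team, so 8 is the maximum.

8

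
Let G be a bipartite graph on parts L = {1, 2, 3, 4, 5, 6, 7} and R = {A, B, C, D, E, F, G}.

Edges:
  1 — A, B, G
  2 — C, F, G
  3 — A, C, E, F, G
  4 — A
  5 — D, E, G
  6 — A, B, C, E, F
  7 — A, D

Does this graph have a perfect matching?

One maximum matching: 1→G, 2→C, 3→F, 4→A, 5→E, 6→B, 7→D.
Every left vertex is matched, so this is a perfect matching.

Yes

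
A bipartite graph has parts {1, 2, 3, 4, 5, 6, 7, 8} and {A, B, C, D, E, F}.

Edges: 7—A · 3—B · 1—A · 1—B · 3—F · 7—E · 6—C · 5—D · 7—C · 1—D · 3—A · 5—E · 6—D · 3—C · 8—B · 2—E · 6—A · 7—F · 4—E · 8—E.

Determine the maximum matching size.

6

One maximum matching: 1–B, 2–E, 3–F, 5–D, 6–A, 7–C.
The set {1, 2, 3, 4, 5, 6, 7, 8} has only 6 neighbours ({A, B, C, D, E, F}), so by Hall's theorem at most 6 of the 8 left vertices can be matched.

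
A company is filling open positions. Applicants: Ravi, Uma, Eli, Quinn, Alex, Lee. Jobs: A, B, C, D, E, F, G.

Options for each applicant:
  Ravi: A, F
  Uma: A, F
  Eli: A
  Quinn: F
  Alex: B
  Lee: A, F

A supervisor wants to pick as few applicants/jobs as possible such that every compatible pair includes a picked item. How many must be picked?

A maximum matching has 3 edges (e.g. Ravi–A, Uma–F, Alex–B).
By König's theorem the minimum vertex cover has the same size. One such cover is {Alex, A, F}.

3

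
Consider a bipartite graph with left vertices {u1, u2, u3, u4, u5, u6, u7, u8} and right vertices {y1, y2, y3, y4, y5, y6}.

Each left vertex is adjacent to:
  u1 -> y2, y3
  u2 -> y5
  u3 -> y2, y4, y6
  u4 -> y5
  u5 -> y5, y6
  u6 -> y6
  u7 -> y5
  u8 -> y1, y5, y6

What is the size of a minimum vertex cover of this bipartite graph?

5

{u1, u3, u8, y5, y6} is a vertex cover of size 5: every edge has an endpoint in this set.
No smaller cover exists because u1–y3, u2–y5, u3–y2, u5–y6, u8–y1 is a matching of size 5, and a cover must include an endpoint of each of these disjoint edges (König's theorem).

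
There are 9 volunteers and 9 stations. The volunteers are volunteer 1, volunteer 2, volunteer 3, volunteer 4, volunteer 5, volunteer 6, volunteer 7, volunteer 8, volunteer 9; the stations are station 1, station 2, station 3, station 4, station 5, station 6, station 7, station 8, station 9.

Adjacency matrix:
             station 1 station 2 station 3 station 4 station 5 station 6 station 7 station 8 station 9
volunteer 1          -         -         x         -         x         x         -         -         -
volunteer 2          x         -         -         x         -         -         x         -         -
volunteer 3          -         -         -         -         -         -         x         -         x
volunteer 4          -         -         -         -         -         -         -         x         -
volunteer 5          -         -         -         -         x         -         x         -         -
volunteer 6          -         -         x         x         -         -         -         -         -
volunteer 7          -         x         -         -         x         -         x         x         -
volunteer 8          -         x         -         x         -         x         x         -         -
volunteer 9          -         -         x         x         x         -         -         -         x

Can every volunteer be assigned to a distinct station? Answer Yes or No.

For example, pair volunteer 1–station 5, volunteer 2–station 1, volunteer 3–station 9, volunteer 4–station 8, volunteer 5–station 7, volunteer 6–station 3, volunteer 7–station 2, volunteer 8–station 6, volunteer 9–station 4.
All 9 volunteers are covered.

Yes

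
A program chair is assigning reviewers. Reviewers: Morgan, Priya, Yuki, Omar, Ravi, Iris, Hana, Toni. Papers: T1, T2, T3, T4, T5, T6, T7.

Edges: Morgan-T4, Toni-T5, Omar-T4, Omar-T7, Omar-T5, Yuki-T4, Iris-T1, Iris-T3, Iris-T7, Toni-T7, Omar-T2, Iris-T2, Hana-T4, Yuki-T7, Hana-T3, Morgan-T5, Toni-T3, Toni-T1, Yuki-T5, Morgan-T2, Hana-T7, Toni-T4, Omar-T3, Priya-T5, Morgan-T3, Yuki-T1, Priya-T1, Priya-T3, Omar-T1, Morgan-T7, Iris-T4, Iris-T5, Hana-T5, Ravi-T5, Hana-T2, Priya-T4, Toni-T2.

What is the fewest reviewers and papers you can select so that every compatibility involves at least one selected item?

{T1, T2, T3, T4, T5, T7} is a vertex cover of size 6: every edge has an endpoint in this set.
No smaller cover exists because Morgan–T2, Priya–T4, Yuki–T1, Omar–T3, Ravi–T5, Iris–T7 is a matching of size 6, and a cover must include an endpoint of each of these disjoint edges (König's theorem).

6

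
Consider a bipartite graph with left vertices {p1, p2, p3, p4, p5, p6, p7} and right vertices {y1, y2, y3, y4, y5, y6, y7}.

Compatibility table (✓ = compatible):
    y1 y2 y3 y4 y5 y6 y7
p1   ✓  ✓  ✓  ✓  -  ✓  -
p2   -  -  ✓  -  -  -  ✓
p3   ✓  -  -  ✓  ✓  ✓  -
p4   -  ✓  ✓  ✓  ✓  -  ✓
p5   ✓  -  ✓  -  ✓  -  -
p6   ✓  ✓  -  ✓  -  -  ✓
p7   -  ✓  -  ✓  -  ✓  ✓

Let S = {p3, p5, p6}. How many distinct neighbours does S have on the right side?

7

The union of neighbours of {p3, p5, p6} is {y1, y2, y3, y4, y5, y6, y7}, which has 7 elements.
Since |N(S)| = 7 ≥ |S| = 3, Hall's condition holds for this subset.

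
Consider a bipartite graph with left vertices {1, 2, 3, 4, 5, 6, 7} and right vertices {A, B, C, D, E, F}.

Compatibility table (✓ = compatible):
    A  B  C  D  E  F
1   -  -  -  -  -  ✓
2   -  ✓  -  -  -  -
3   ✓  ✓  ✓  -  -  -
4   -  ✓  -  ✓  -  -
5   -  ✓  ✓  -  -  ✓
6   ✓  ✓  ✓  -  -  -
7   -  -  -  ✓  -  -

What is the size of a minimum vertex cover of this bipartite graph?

5

{A, B, C, D, F} is a vertex cover of size 5: every edge has an endpoint in this set.
No smaller cover exists because 1–F, 2–B, 3–A, 4–D, 5–C is a matching of size 5, and a cover must include an endpoint of each of these disjoint edges (König's theorem).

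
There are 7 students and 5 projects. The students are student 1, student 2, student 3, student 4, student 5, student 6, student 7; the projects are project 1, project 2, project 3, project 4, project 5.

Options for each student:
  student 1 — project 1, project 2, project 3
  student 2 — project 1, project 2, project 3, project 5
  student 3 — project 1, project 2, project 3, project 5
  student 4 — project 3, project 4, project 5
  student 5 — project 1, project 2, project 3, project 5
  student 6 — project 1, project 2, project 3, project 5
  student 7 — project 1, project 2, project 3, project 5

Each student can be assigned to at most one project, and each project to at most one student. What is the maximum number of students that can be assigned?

For example, pair student 1–project 2, student 2–project 5, student 3–project 3, student 4–project 4, student 5–project 1.
The set {student 1, student 2, student 3, student 5, student 6, student 7} has only 4 neighbours ({project 1, project 2, project 3, project 5}), so by Hall's theorem at most 5 of the 7 students can be matched.

5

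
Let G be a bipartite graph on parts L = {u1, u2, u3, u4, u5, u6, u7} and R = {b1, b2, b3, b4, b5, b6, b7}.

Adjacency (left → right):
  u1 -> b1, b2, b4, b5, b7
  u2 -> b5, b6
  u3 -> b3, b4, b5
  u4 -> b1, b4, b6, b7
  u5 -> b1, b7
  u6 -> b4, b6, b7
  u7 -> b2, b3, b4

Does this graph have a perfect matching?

A valid assignment of size 7: u1-b2, u2-b5, u3-b4, u4-b7, u5-b1, u6-b6, u7-b3.
All 7 left vertices are covered.

Yes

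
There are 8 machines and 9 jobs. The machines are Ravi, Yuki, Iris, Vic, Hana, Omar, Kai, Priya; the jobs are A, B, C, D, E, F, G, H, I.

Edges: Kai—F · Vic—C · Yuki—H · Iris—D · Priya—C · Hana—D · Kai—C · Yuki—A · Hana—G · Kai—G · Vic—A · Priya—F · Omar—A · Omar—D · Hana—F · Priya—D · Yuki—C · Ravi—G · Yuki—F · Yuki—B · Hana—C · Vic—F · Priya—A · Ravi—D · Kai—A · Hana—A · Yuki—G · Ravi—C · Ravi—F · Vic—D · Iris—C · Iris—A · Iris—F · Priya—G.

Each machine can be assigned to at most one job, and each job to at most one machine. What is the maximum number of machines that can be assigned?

6

For example, pair Ravi–F, Yuki–H, Iris–A, Vic–C, Hana–G, Omar–D.
The set {Ravi, Iris, Vic, Hana, Omar, Kai, Priya} has only 5 neighbours ({A, C, D, F, G}), so by Hall's theorem at most 6 of the 8 machines can be matched.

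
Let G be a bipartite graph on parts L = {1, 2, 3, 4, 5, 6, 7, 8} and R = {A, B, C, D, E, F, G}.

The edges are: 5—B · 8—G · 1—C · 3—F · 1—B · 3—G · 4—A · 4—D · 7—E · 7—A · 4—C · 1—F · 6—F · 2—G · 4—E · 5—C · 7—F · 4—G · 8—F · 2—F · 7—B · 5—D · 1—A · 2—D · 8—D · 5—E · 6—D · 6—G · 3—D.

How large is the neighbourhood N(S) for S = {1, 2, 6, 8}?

6

The union of neighbours of {1, 2, 6, 8} is {A, B, C, D, F, G}, which has 6 elements.
Since |N(S)| = 6 ≥ |S| = 4, Hall's condition holds for this subset.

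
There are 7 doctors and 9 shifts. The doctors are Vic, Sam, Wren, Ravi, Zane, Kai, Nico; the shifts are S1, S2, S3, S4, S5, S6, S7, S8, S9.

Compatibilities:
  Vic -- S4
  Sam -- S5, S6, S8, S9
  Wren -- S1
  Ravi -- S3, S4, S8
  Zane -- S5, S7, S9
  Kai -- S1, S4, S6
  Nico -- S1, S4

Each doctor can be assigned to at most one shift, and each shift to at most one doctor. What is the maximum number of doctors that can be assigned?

6

For example, pair Vic–S4, Sam–S8, Wren–S1, Ravi–S3, Zane–S7, Kai–S6.
The set {Vic, Wren, Nico} has only 2 neighbours ({S1, S4}), so by Hall's theorem at most 6 of the 7 doctors can be matched.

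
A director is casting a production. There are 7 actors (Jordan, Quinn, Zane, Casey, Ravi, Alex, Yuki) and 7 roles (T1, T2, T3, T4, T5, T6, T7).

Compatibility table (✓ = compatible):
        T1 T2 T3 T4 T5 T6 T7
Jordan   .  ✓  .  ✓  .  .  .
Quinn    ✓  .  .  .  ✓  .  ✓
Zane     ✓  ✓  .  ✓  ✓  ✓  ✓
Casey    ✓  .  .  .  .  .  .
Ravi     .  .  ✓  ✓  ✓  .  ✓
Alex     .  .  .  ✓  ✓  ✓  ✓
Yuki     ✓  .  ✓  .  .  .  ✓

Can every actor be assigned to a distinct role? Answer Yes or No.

A valid assignment of size 7: Jordan→T2, Quinn→T5, Zane→T4, Casey→T1, Ravi→T3, Alex→T6, Yuki→T7.
All 7 actors are covered.

Yes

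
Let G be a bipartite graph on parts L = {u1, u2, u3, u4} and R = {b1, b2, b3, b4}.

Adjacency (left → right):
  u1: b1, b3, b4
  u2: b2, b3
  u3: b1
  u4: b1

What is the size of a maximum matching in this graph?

A valid assignment of size 3: u1→b4, u2→b3, u3→b1.
The set {u3, u4} has only 1 neighbour ({b1}), so by Hall's theorem at most 3 of the 4 left vertices can be matched.

3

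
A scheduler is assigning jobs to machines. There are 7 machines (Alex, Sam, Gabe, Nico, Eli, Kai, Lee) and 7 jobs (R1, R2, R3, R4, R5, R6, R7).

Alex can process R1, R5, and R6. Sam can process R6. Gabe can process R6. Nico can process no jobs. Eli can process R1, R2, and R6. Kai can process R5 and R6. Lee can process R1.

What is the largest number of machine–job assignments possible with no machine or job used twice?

4

A valid assignment of size 4: Alex–R1, Sam–R6, Eli–R2, Kai–R5.
The set {Alex, Sam, Gabe, Nico, Kai, Lee} has only 3 neighbours ({R1, R5, R6}), so by Hall's theorem at most 4 of the 7 machines can be matched.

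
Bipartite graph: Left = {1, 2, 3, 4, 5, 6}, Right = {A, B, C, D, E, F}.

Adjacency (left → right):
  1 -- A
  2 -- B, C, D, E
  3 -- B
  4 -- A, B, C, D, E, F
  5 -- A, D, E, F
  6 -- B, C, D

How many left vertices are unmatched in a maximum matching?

A valid assignment of size 6: 1–A, 2–E, 3–B, 4–F, 5–D, 6–C.
All 6 left vertices are matched, so no larger matching exists.
That matches 6 of the 6, leaving 0 unmatched; no matching can do better.

0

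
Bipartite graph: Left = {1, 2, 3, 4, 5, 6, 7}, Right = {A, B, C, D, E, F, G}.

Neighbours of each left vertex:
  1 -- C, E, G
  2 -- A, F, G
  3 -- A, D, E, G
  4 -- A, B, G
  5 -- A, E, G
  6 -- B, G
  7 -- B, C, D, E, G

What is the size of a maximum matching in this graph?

7

One maximum matching: 1–C, 2–F, 3–D, 4–A, 5–E, 6–B, 7–G.
All 7 left vertices are matched, so no larger matching exists.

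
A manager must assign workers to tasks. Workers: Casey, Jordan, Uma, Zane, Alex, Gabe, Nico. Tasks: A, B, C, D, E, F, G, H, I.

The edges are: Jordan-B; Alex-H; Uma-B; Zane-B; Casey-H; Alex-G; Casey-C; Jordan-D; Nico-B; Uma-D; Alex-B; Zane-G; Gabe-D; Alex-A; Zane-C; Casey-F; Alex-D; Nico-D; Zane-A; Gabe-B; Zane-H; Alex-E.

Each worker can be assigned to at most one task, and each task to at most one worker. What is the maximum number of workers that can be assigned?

5

A valid assignment of size 5: Casey-F, Jordan-D, Uma-B, Zane-A, Alex-G.
The set {Jordan, Uma, Gabe, Nico} has only 2 neighbours ({B, D}), so by Hall's theorem at most 5 of the 7 workers can be matched.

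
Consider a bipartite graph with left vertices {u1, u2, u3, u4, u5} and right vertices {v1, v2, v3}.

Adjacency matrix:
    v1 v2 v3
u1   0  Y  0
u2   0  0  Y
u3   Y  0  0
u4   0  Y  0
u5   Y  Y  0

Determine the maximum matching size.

A valid assignment of size 3: u1-v2, u2-v3, u3-v1.
The set {u1, u3, u4, u5} has only 2 neighbours ({v1, v2}), so by Hall's theorem at most 3 of the 5 left vertices can be matched.

3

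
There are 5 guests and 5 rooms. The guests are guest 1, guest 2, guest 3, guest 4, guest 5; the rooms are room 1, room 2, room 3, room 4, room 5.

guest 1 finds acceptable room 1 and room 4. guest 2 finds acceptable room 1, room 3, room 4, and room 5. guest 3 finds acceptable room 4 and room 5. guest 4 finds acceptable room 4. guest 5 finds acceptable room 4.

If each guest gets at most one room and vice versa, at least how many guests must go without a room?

1

For example, pair guest 1–room 1, guest 2–room 3, guest 3–room 5, guest 4–room 4.
The set {guest 4, guest 5} has only 1 neighbour ({room 4}), so by Hall's theorem at most 4 of the 5 guests can be matched.
That matches 4 of the 5, leaving 1 unmatched; no matching can do better.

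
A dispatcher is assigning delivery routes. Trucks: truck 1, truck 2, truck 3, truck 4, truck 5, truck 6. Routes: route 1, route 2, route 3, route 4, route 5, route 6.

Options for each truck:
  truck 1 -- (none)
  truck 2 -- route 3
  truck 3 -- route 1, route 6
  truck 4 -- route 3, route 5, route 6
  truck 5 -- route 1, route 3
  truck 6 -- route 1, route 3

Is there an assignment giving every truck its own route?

The set {truck 1, truck 2, truck 5, truck 6} has only 2 neighbours ({route 1, route 3}), so by Hall's theorem at most 4 of the 6 trucks can be matched.
Hence no matching covers every truck.

No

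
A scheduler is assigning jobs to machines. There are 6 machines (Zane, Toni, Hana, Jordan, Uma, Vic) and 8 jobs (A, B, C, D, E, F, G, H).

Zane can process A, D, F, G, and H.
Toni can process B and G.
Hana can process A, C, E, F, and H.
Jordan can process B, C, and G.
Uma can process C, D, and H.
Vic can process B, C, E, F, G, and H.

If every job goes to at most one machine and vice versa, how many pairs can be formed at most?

6

One maximum matching: Zane-A, Toni-B, Hana-E, Jordan-C, Uma-D, Vic-G.
This saturates every machine, so 6 is the maximum.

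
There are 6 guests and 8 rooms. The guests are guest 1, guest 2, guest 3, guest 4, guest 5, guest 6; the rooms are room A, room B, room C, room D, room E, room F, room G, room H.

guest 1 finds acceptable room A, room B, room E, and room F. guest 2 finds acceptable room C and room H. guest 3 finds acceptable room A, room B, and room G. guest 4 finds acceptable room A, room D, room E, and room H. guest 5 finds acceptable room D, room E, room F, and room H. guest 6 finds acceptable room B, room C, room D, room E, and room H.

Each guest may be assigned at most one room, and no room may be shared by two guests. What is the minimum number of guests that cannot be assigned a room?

0

For example, pair guest 1–room E, guest 2–room C, guest 3–room G, guest 4–room H, guest 5–room F, guest 6–room D.
All 6 guests are matched, so no larger matching exists.
That matches 6 of the 6, leaving 0 unmatched; no matching can do better.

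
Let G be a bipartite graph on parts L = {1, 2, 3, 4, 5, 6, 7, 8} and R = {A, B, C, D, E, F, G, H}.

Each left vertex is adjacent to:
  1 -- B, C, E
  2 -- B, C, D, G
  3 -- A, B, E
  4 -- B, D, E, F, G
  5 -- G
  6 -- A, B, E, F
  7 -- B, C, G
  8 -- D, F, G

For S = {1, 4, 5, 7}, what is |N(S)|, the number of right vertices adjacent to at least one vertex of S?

6

The union of neighbours of {1, 4, 5, 7} is {B, C, D, E, F, G}, which has 6 elements.
Since |N(S)| = 6 ≥ |S| = 4, Hall's condition holds for this subset.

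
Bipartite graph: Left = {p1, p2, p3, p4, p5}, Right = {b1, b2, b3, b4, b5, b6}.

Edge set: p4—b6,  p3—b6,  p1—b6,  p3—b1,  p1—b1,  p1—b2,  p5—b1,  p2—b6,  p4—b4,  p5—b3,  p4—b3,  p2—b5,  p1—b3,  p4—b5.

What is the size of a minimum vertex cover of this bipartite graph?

5

A maximum matching has 5 edges (e.g. p1–b2, p2–b5, p3–b1, p4–b6, p5–b3).
By König's theorem the minimum vertex cover has the same size. One such cover is {p1, p2, p3, p4, p5}.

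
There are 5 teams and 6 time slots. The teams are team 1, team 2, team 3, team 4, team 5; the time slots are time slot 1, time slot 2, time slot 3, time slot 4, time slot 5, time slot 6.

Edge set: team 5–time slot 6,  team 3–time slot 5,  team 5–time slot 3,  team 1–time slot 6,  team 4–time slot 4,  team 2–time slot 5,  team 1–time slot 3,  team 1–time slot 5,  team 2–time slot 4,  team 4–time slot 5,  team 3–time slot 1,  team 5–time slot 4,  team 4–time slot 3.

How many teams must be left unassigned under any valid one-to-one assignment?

0

One maximum matching: team 1→time slot 6, team 2→time slot 5, team 3→time slot 1, team 4→time slot 3, team 5→time slot 4.
This saturates every team, so 5 is the maximum.
That matches 5 of the 5, leaving 0 unmatched; no matching can do better.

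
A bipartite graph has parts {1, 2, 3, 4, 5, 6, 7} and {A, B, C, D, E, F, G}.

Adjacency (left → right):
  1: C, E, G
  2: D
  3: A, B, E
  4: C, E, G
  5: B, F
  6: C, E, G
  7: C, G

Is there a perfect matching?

The set {1, 4, 6, 7} has only 3 neighbours ({C, E, G}), so by Hall's theorem at most 6 of the 7 left vertices can be matched.
Hence no matching covers every left vertex.

No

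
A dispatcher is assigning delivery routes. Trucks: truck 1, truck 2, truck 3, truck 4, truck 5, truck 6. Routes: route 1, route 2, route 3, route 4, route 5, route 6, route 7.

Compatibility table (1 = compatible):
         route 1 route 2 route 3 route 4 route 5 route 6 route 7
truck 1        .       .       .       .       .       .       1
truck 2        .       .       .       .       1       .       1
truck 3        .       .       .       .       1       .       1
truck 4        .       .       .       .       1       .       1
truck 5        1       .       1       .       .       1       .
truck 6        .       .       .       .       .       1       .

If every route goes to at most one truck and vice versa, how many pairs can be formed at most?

A valid assignment of size 4: truck 1→route 7, truck 2→route 5, truck 5→route 3, truck 6→route 6.
The set {truck 1, truck 2, truck 3, truck 4} has only 2 neighbours ({route 5, route 7}), so by Hall's theorem at most 4 of the 6 trucks can be matched.

4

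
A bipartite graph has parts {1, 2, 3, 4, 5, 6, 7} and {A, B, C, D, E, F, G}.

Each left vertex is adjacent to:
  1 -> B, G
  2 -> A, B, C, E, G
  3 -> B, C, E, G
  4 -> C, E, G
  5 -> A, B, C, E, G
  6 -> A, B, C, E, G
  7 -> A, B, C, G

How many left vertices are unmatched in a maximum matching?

2

A valid assignment of size 5: 1–B, 2–A, 3–E, 4–C, 5–G.
The set {1, 2, 3, 4, 5, 6, 7} has only 5 neighbours ({A, B, C, E, G}), so by Hall's theorem at most 5 of the 7 left vertices can be matched.
That matches 5 of the 7, leaving 2 unmatched; no matching can do better.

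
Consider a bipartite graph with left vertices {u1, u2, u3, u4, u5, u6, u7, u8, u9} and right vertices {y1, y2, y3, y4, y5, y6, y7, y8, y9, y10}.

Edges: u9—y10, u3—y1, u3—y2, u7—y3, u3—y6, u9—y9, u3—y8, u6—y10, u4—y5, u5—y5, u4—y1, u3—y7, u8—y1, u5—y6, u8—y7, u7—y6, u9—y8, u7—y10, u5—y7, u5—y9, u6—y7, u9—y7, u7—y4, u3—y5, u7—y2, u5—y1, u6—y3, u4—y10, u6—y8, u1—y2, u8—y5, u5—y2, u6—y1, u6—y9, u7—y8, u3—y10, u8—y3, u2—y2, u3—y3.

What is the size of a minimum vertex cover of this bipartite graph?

8

The 8 edges u1–y2, u3–y6, u4–y5, u5–y7, u6–y3, u7–y4, u8–y1, u9–y10 form a matching, so any vertex cover needs at least 8 vertices (one per matched edge).
Conversely {u3, u4, u5, u6, u7, u8, u9, y2} meets every edge and has exactly 8 vertices, so 8 is optimal.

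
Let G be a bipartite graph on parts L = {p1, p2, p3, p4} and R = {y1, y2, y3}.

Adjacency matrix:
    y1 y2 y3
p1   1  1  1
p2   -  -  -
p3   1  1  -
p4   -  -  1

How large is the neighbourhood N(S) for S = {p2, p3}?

The union of neighbours of {p2, p3} is {y1, y2}, which has 2 elements.
Since |N(S)| = 2 ≥ |S| = 2, Hall's condition holds for this subset.

2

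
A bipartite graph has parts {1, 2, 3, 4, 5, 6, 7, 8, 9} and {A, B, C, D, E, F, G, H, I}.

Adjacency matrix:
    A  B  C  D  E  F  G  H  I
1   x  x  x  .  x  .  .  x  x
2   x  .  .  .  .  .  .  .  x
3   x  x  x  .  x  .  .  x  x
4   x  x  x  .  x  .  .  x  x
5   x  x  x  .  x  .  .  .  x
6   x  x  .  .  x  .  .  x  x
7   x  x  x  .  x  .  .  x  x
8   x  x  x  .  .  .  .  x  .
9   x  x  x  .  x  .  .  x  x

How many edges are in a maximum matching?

6

For example, pair 1→C, 2→I, 3→B, 4→H, 5→E, 6→A.
The set {1, 2, 3, 4, 5, 6, 7, 8, 9} has only 6 neighbours ({A, B, C, E, H, I}), so by Hall's theorem at most 6 of the 9 left vertices can be matched.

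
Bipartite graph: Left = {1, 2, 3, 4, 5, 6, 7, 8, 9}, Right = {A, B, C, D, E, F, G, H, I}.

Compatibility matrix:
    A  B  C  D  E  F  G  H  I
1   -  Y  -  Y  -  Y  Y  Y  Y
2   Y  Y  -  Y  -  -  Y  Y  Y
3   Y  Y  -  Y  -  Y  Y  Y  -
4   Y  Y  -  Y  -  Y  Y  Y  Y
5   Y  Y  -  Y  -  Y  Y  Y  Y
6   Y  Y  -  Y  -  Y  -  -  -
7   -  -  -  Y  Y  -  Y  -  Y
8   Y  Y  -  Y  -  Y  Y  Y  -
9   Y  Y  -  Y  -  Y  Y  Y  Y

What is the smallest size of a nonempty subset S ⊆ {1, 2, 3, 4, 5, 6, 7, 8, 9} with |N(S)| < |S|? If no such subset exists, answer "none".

Take S = {1, 2, 3, 4, 5, 6, 8, 9}. Its neighbourhood is {A, B, D, F, G, H, I}, so |N(S)| = 7 < |S| = 8.
Every subset of size less than 8 has at least as many neighbours as members, so 8 is the minimum.

8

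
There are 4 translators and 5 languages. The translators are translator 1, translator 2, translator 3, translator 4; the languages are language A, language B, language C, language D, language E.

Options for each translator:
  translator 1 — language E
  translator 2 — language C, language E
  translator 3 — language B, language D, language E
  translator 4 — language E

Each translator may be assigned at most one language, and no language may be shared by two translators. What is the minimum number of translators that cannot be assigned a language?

One maximum matching: translator 1→language E, translator 2→language C, translator 3→language B.
The set {translator 1, translator 4} has only 1 neighbour ({language E}), so by Hall's theorem at most 3 of the 4 translators can be matched.
That matches 3 of the 4, leaving 1 unmatched; no matching can do better.

1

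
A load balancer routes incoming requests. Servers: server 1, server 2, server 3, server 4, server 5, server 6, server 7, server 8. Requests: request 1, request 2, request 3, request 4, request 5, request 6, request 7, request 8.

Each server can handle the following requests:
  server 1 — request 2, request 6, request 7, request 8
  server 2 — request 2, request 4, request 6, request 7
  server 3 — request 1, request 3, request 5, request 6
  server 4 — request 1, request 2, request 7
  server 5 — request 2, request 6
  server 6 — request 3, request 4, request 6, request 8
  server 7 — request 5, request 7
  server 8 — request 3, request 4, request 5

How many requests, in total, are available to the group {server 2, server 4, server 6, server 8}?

The union of neighbours of {server 2, server 4, server 6, server 8} is {request 1, request 2, request 3, request 4, request 5, request 6, request 7, request 8}, which has 8 elements.
Since |N(S)| = 8 ≥ |S| = 4, Hall's condition holds for this subset.

8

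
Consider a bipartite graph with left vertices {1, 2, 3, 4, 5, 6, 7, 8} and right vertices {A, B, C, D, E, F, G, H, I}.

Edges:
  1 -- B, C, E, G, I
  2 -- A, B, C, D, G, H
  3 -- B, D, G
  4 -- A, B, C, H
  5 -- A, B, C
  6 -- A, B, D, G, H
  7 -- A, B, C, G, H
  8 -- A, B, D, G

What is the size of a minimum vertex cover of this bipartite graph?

{1, A, B, C, D, G, H} is a vertex cover of size 7: every edge has an endpoint in this set.
No smaller cover exists because 1–E, 2–H, 3–D, 4–B, 5–C, 6–A, 7–G is a matching of size 7, and a cover must include an endpoint of each of these disjoint edges (König's theorem).

7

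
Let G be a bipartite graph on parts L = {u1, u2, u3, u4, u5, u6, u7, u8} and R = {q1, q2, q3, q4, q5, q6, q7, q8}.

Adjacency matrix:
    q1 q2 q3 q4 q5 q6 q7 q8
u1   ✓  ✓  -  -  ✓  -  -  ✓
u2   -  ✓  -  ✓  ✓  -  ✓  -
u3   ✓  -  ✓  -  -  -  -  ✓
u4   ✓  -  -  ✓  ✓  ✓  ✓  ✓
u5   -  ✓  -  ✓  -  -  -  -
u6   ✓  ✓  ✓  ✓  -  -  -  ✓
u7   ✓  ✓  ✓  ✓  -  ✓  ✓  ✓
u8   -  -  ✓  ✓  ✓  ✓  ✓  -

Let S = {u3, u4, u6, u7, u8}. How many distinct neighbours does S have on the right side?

8

The union of neighbours of {u3, u4, u6, u7, u8} is {q1, q2, q3, q4, q5, q6, q7, q8}, which has 8 elements.
Since |N(S)| = 8 ≥ |S| = 5, Hall's condition holds for this subset.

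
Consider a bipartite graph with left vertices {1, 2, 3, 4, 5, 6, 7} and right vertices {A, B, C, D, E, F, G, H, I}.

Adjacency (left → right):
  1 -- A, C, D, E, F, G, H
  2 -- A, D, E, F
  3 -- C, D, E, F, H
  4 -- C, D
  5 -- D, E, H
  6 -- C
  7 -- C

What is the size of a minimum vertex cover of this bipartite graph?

6

{1, 2, 3, 4, 5, C} is a vertex cover of size 6: every edge has an endpoint in this set.
No smaller cover exists because 1–G, 2–E, 3–F, 4–D, 5–H, 6–C is a matching of size 6, and a cover must include an endpoint of each of these disjoint edges (König's theorem).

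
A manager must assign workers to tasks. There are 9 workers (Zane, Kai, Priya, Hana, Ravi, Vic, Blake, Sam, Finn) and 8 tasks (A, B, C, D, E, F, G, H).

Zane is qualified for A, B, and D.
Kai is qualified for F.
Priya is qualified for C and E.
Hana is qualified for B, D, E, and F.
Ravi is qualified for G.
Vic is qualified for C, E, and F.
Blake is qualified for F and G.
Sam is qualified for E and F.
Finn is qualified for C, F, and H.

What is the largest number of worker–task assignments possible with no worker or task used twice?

7

One maximum matching: Zane→D, Kai→F, Priya→C, Hana→B, Ravi→G, Vic→E, Finn→H.
The set {Kai, Priya, Ravi, Vic, Blake, Sam} has only 4 neighbours ({C, E, F, G}), so by Hall's theorem at most 7 of the 9 workers can be matched.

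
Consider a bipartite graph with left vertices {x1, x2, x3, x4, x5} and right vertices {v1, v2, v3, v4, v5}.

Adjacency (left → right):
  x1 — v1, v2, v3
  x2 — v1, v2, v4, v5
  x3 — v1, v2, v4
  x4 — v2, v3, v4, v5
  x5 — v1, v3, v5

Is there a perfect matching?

Yes

One maximum matching: x1–v3, x2–v5, x3–v2, x4–v4, x5–v1.
All 5 left vertices are covered.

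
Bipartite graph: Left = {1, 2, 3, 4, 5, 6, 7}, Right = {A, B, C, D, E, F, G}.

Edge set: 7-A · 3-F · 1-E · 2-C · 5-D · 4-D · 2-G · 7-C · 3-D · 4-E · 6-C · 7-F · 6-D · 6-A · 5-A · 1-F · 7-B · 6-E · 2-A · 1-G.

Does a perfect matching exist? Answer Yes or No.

Yes

For example, pair 1→G, 2→C, 3→F, 4→D, 5→A, 6→E, 7→B.
All 7 left vertices are covered.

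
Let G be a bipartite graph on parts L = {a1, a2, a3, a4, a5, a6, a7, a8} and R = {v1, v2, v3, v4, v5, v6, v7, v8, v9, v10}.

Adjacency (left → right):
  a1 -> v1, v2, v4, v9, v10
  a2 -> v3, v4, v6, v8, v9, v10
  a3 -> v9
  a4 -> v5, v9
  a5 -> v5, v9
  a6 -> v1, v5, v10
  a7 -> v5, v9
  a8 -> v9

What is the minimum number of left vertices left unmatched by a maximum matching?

3

For example, pair a1→v2, a2→v8, a3→v9, a4→v5, a6→v10.
The set {a3, a4, a5, a7, a8} has only 2 neighbours ({v5, v9}), so by Hall's theorem at most 5 of the 8 left vertices can be matched.
That matches 5 of the 8, leaving 3 unmatched; no matching can do better.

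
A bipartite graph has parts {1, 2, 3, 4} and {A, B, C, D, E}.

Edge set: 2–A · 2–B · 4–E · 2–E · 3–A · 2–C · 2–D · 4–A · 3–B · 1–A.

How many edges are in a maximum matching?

One maximum matching: 1-A, 2-D, 3-B, 4-E.
All 4 left vertices are matched, so no larger matching exists.

4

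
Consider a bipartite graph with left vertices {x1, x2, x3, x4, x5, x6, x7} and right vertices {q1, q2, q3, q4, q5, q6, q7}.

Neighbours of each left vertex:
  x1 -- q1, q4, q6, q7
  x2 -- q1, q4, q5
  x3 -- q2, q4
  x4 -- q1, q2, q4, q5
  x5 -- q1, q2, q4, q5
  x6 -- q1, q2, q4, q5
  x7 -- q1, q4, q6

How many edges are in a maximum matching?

6

One maximum matching: x1-q7, x2-q1, x3-q4, x4-q5, x5-q2, x7-q6.
The set {x2, x3, x4, x5, x6} has only 4 neighbours ({q1, q2, q4, q5}), so by Hall's theorem at most 6 of the 7 left vertices can be matched.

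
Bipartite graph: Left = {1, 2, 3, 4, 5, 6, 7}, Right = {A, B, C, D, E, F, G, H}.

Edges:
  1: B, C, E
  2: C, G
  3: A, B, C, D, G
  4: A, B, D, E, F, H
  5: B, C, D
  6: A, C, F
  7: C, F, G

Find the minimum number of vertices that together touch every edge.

The 7 edges 1–B, 2–G, 3–A, 4–E, 5–D, 6–C, 7–F form a matching, so any vertex cover needs at least 7 vertices (one per matched edge).
Conversely {1, 2, 3, 4, 5, 6, 7} meets every edge and has exactly 7 vertices, so 7 is optimal.

7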